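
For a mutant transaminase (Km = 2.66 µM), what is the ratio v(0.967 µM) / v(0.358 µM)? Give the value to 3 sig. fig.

2.25

The fractional saturations are [S]/(Km+[S]) = 0.358/3.018 = 0.1186 and 0.967/3.627 = 0.2666.
v₂/v₁ is just their ratio: 0.2666/0.1186 = 2.25.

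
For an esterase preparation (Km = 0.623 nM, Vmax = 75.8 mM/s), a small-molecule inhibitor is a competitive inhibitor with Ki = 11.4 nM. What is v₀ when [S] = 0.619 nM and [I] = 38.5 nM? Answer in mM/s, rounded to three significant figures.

α = 1 + [I]/Ki = 1 + 38.5/11.4 = 4.377.
For a competitive inhibitor, Vmax is unchanged and the apparent Km becomes α·Km: Km,app = 2.73 nM, Vmax,app = 75.8 mM/s.
v = Vmax,app·[S]/(Km,app + [S]) = 75.8 × 0.619/(2.73 + 0.619) = 14.0 mM/s.

14.0 mM/s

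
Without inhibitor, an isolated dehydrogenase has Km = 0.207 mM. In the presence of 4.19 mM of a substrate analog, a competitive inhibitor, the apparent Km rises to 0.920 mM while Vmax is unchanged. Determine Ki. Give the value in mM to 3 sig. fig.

Competitive: Km,app = α·Km with α = 1 + [I]/Ki.
α = Km,app/Km = 0.920/0.207 = 4.444.
Ki = [I]/(α − 1) = 4.19/3.444 = 1.22 mM.

1.22 mM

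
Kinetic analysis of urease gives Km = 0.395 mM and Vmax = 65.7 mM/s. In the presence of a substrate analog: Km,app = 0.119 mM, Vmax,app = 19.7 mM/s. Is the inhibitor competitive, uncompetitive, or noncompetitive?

uncompetitive

Both Km and Vmax decrease by the same factor (~3.33-fold) — characteristic of uncompetitive inhibition.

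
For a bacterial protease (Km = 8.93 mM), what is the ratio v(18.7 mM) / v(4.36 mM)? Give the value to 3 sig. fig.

Since Vmax cancels, v₂/v₁ = [S]₂(Km+[S]₁) / [S]₁(Km+[S]₂).
= 18.7×(8.93+4.36) / (4.36×(8.93+18.7)) = 248.5/120.5 = 2.06.

2.06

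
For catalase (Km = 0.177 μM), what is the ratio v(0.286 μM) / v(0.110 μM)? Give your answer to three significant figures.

Since Vmax cancels, v₂/v₁ = [S]₂(Km+[S]₁) / [S]₁(Km+[S]₂).
= 0.286×(0.177+0.110) / (0.110×(0.177+0.286)) = 0.08208/0.05093 = 1.61.

1.61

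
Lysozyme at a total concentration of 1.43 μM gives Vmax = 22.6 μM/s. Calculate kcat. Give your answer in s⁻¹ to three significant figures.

kcat = Vmax/[E]total = 22.6 μM/s / 1.43 μM = 15.8 s⁻¹.

15.8 s⁻¹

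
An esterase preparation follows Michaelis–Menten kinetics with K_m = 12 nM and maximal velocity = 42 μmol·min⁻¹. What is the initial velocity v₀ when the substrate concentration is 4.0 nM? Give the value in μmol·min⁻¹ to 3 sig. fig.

v = Vmax·[S]/(Km + [S]) = 42 × 4.0 / (12 + 4.0)
  = 168.0 / 16.00 = 10.5 μmol·min⁻¹.

10.5 μmol·min⁻¹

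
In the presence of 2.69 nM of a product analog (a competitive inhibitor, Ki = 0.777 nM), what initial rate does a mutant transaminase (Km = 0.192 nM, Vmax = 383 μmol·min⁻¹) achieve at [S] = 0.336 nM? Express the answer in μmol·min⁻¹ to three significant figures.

α = 1 + [I]/Ki = 1 + 2.69/0.777 = 4.462.
For a competitive inhibitor, Vmax is unchanged and the apparent Km becomes α·Km: Km,app = 0.857 nM, Vmax,app = 383 μmol·min⁻¹.
v = Vmax,app·[S]/(Km,app + [S]) = 383 × 0.336/(0.857 + 0.336) = 108 μmol·min⁻¹.

108 μmol·min⁻¹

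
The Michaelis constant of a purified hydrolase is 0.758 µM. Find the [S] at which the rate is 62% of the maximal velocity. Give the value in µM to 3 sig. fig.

v/Vmax = [S]/(Km+[S]) = 0.62, so [S] = Km·0.62/(1 − 0.62) = 0.758 × 1.632.
[S] = 1.24 µM.

1.24 µM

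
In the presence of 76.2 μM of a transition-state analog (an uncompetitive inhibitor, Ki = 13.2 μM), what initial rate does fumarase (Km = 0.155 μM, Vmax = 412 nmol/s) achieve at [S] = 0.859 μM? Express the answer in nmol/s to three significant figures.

With α = 1 + [I]/Ki = 1 + 76.2/13.2 = 6.773, the uncompetitive rate law is v = (Vmax/α)·[S] / (Km/α + [S]).
v = (412/6.773)×0.859 / (0.155/6.773 + 0.859) = 52.25/0.8819 = 59.3 nmol/s.

59.3 nmol/s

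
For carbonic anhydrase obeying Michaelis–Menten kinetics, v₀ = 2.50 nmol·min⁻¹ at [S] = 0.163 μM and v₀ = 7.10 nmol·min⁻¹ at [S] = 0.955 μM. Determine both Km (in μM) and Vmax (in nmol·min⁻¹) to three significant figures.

Km = 0.582 μM; Vmax = 11.4 nmol·min⁻¹

In reciprocal form, 1/v = (Km/Vmax)·(1/[S]) + 1/Vmax. The two points give (1/[S], 1/v) = (6.135, 0.4000) and (1.047, 0.1408).
Slope = (0.4000 − 0.1408)/(6.135 − 1.047) = 0.05094; intercept = 0.4000 − 0.05094×6.135 = 0.08751.
Vmax = 1/intercept = 11.4 nmol·min⁻¹; Km = slope × Vmax = 0.05094 × 11.4 = 0.582 μM.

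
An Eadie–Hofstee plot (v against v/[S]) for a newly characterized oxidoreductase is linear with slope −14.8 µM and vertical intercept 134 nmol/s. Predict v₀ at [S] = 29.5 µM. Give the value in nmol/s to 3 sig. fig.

In the Eadie–Hofstee form v = Vmax − Km·(v/[S]), the slope is −Km and the intercept is Vmax, so Km = 14.8 µM and Vmax = 134 nmol/s.
v = 134 × 29.5/(14.8 + 29.5) = 89.2 nmol/s.

89.2 nmol/s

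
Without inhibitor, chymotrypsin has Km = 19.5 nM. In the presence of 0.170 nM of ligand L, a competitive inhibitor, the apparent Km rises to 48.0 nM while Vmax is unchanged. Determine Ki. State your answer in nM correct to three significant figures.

0.116 nM

Competitive: Km,app = α·Km with α = 1 + [I]/Ki.
α = Km,app/Km = 48.0/19.5 = 2.462.
Since α = 1 + [I]/Ki, [I]/Ki = 2.462 − 1 = 1.462 and Ki = 0.170/1.462 = 0.116 nM.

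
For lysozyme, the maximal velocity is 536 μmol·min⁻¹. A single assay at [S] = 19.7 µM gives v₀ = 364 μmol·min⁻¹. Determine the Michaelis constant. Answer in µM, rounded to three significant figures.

9.31 µM

From v = Vmax[S]/(Km+[S]), Km = [S](Vmax − v)/v.
Km = 19.7 × (536 − 364) / 364 = 3388/364 = 9.31 µM.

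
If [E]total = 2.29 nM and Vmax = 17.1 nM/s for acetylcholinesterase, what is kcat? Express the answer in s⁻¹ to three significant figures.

kcat = Vmax/[E]total = 17.1 nM/s / 2.29 nM = 7.47 s⁻¹.

7.47 s⁻¹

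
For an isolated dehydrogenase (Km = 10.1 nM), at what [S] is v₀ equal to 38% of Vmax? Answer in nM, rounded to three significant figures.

v/Vmax = [S]/(Km+[S]) = 0.38, so [S] = Km·0.38/(1 − 0.38) = 10.1 × 0.6129.
[S] = 6.19 nM.

6.19 nM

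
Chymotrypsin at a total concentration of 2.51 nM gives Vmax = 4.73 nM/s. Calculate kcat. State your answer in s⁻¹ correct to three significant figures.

1.88 s⁻¹

kcat = Vmax/[E]total = 4.73 nM/s / 2.51 nM = 1.88 s⁻¹.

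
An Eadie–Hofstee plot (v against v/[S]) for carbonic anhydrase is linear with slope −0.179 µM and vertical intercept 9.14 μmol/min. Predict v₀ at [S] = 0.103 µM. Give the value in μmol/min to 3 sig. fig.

3.34 μmol/min

In the Eadie–Hofstee form v = Vmax − Km·(v/[S]), the slope is −Km and the intercept is Vmax, so Km = 0.179 µM and Vmax = 9.14 μmol/min.
v = 9.14 × 0.103/(0.179 + 0.103) = 3.34 μmol/min.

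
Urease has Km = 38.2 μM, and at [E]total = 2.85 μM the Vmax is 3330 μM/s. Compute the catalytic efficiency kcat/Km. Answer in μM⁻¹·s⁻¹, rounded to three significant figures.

kcat = Vmax/[E]total = 3330/2.85 = 1170 s⁻¹.
kcat/Km = 1170/38.2 = 30.6 μM⁻¹·s⁻¹.

30.6 μM⁻¹·s⁻¹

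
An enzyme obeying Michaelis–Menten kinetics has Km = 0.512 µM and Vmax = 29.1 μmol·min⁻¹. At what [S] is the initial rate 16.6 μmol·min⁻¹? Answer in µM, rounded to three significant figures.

Rearranging v = Vmax[S]/(Km+[S]) gives [S] = Km·v/(Vmax − v).
[S] = 0.512 × 16.6 / (29.1 − 16.6) = 8.499/12.50 = 0.680 µM.

0.680 µM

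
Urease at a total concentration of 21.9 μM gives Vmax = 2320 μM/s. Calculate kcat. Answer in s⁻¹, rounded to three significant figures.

kcat = Vmax/[E]total = 2320 μM/s / 21.9 μM = 106 s⁻¹.

106 s⁻¹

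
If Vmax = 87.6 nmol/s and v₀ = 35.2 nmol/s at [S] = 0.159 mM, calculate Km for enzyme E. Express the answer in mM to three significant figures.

0.237 mM

v/Vmax = 35.2/87.6 = 0.4018 = [S]/(Km+[S]).
So Km + [S] = [S]/0.4018 = 0.3957 mM, giving Km = 0.3957 − 0.159 = 0.237 mM.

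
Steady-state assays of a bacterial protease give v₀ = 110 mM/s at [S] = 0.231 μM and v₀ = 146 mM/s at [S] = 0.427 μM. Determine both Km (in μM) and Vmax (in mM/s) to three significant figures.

Km = 0.268 μM; Vmax = 238 mM/s

In reciprocal form, 1/v = (Km/Vmax)·(1/[S]) + 1/Vmax. The two points give (1/[S], 1/v) = (4.329, 0.009091) and (2.342, 0.006849).
Slope = (0.009091 − 0.006849)/(4.329 − 2.342) = 0.001128; intercept = 0.009091 − 0.001128×4.329 = 0.004207.
Vmax = 1/intercept = 238 mM/s; Km = slope × Vmax = 0.001128 × 238 = 0.268 μM.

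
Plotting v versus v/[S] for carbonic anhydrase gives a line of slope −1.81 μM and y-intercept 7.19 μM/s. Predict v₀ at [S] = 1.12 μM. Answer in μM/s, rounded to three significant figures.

2.75 μM/s

In the Eadie–Hofstee form v = Vmax − Km·(v/[S]), the slope is −Km and the intercept is Vmax, so Km = 1.81 μM and Vmax = 7.19 μM/s.
v = 7.19 × 1.12/(1.81 + 1.12) = 2.75 μM/s.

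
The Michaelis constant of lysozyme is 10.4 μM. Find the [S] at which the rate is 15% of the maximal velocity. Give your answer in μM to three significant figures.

1.84 μM

v/Vmax = [S]/(Km+[S]) = 0.15, so [S] = Km·0.15/(1 − 0.15) = 10.4 × 0.1765.
[S] = 1.84 μM.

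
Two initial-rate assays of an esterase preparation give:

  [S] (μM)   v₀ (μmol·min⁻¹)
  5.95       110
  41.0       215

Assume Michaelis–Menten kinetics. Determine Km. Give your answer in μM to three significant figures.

7.93 μM

From v = Vmax[S]/(Km+[S]), each point gives Vmax = v(Km+[S])/[S].
Equating: 110(Km+5.95)/5.95 = 215(Km+41.0)/41.0.
18.49·Km + 110 = 5.244·Km + 215, so (18.49 − 5.244)·Km = 215 − 110.
Km = 105.0/13.24 = 7.93 μM; then Vmax = 110(7.93+5.95)/5.95 = 257 μmol·min⁻¹.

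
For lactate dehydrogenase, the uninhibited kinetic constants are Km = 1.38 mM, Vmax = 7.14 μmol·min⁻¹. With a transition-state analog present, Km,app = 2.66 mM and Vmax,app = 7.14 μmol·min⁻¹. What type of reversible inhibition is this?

Km increases (1.38 → 2.66 mM) while Vmax is unchanged — the hallmark of competitive inhibition.

competitive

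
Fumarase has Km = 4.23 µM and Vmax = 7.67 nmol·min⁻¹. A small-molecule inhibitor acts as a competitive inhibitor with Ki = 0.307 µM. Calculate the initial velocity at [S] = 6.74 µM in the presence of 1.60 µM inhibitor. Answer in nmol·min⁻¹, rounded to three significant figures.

With α = 1 + [I]/Ki = 1 + 1.60/0.307 = 6.212, the competitive rate law is v = Vmax[S] / (αKm + [S]).
v = 7.67×6.74 / (6.212×4.23 + 6.74) = 51.70/33.02 = 1.57 nmol·min⁻¹.

1.57 nmol·min⁻¹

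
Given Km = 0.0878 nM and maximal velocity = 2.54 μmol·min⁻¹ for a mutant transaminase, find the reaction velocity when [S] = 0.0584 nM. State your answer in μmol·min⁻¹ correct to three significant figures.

1.01 μmol·min⁻¹

v = Vmax·[S]/(Km + [S]) = 2.54 × 0.0584 / (0.0878 + 0.0584)
  = 0.1483 / 0.1462 = 1.01 μmol·min⁻¹.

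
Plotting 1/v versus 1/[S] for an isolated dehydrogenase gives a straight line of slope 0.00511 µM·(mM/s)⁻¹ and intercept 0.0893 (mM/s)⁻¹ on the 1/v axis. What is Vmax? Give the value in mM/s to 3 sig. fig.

The y-intercept of a Lineweaver–Burk plot equals 1/Vmax, so Vmax = 1/0.0893 = 11.2 mM/s.

11.2 mM/s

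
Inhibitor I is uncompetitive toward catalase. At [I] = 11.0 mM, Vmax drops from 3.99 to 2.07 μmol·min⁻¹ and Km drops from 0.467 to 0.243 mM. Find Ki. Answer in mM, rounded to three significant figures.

Uncompetitive: Vmax,app = Vmax/α (and Km,app = Km/α) with α = 1 + [I]/Ki.
α = Vmax/Vmax,app = 3.99/2.07 = 1.928.
Since α = 1 + [I]/Ki, [I]/Ki = 1.928 − 1 = 0.9275 and Ki = 11.0/0.9275 = 11.9 mM.

11.9 mM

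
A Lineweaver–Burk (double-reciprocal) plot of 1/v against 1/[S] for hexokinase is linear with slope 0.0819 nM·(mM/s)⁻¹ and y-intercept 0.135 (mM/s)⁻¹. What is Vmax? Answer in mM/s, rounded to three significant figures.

7.41 mM/s

The y-intercept of a Lineweaver–Burk plot equals 1/Vmax, so Vmax = 1/0.135 = 7.41 mM/s.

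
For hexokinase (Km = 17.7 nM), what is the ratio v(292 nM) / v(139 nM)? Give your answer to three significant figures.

Since Vmax cancels, v₂/v₁ = [S]₂(Km+[S]₁) / [S]₁(Km+[S]₂).
= 292×(17.7+139) / (139×(17.7+292)) = 45760/43050 = 1.06.

1.06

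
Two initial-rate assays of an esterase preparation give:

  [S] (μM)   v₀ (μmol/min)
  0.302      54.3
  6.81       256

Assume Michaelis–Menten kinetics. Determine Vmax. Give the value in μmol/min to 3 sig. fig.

309 μmol/min

In reciprocal form, 1/v = (Km/Vmax)·(1/[S]) + 1/Vmax. The two points give (1/[S], 1/v) = (3.311, 0.01842) and (0.1468, 0.003906).
Slope = (0.01842 − 0.003906)/(3.311 − 0.1468) = 0.004585; intercept = 0.01842 − 0.004585×3.311 = 0.003233.
Vmax = 1/intercept = 309 μmol/min; Km = slope × Vmax = 0.004585 × 309 = 1.42 μM.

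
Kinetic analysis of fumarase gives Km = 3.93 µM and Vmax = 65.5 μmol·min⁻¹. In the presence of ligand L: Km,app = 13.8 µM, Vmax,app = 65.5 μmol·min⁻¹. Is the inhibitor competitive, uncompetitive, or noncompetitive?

competitive

Km increases (3.93 → 13.8 µM) while Vmax is unchanged — the hallmark of competitive inhibition.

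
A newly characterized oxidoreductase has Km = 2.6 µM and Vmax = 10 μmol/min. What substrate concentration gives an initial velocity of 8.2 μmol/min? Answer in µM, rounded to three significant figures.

The required fractional saturation is v/Vmax = 8.2/10 = 0.8200.
Then [S]/(Km+[S]) = 0.8200 ⇒ [S] = 2.6 × 0.8200/(1 − 0.8200) = 11.8 µM.

11.8 µM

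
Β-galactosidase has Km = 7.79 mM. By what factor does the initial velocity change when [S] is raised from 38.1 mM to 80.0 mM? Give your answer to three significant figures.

Since Vmax cancels, v₂/v₁ = [S]₂(Km+[S]₁) / [S]₁(Km+[S]₂).
= 80.0×(7.79+38.1) / (38.1×(7.79+80.0)) = 3671/3345 = 1.10.

1.10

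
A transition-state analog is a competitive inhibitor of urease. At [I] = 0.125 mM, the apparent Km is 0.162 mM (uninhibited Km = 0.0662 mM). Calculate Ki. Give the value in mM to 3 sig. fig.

0.0864 mM

Competitive: Km,app = α·Km with α = 1 + [I]/Ki.
α = Km,app/Km = 0.162/0.0662 = 2.447.
Since α = 1 + [I]/Ki, [I]/Ki = 2.447 − 1 = 1.447 and Ki = 0.125/1.447 = 0.0864 mM.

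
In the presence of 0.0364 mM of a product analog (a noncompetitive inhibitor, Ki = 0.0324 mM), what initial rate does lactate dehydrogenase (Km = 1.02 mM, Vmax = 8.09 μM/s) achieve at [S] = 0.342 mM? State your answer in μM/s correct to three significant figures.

0.957 μM/s

With α = 1 + [I]/Ki = 1 + 0.0364/0.0324 = 2.123, the noncompetitive rate law is v = (Vmax/α)·[S] / (Km + [S]).
v = (8.09/2.123)×0.342 / (1.02 + 0.342) = 1.303/1.362 = 0.957 μM/s.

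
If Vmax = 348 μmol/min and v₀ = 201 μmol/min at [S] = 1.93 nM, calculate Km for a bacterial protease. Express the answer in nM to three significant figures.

1.41 nM

v/Vmax = 201/348 = 0.5776 = [S]/(Km+[S]).
So Km + [S] = [S]/0.5776 = 3.341 nM, giving Km = 3.341 − 1.93 = 1.41 nM.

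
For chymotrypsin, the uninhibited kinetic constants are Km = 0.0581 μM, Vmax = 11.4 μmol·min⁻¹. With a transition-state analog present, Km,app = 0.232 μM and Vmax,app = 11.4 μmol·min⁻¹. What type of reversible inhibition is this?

competitive

Km increases (0.0581 → 0.232 μM) while Vmax is unchanged — the hallmark of competitive inhibition.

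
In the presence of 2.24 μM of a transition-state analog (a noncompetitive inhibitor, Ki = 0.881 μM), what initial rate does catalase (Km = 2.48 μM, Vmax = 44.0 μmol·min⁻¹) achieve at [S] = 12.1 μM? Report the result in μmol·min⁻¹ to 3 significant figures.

With α = 1 + [I]/Ki = 1 + 2.24/0.881 = 3.543, the noncompetitive rate law is v = (Vmax/α)·[S] / (Km + [S]).
v = (44.0/3.543)×12.1 / (2.48 + 12.1) = 150.3/14.58 = 10.3 μmol·min⁻¹.

10.3 μmol·min⁻¹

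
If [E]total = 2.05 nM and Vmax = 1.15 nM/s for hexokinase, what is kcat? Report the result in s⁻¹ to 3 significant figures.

kcat = Vmax/[E]total = 1.15 nM/s / 2.05 nM = 0.561 s⁻¹.

0.561 s⁻¹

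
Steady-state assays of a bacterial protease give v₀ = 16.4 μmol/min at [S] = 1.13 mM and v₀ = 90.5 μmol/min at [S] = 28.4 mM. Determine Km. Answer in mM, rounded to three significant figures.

6.54 mM

From v = Vmax[S]/(Km+[S]), each point gives Vmax = v(Km+[S])/[S].
Equating: 16.4(Km+1.13)/1.13 = 90.5(Km+28.4)/28.4.
14.51·Km + 16.4 = 3.187·Km + 90.5, so (14.51 − 3.187)·Km = 90.5 − 16.4.
Km = 74.10/11.33 = 6.54 mM; then Vmax = 16.4(6.54+1.13)/1.13 = 111 μmol/min.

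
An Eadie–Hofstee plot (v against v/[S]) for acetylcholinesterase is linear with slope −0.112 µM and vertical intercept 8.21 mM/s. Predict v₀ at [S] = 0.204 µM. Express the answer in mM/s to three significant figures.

In the Eadie–Hofstee form v = Vmax − Km·(v/[S]), the slope is −Km and the intercept is Vmax, so Km = 0.112 µM and Vmax = 8.21 mM/s.
v = 8.21 × 0.204/(0.112 + 0.204) = 5.30 mM/s.

5.30 mM/s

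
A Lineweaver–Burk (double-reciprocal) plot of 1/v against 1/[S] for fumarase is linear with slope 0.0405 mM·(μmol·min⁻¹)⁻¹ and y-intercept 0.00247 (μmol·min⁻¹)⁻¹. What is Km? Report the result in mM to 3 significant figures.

16.4 mM

y-intercept = 1/Vmax ⇒ Vmax = 405 μmol·min⁻¹; slope = Km/Vmax ⇒ Km = slope × Vmax.
Km = 0.0405 × 405 = 16.4 mM.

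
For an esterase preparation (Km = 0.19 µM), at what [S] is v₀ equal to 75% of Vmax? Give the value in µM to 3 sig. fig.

v/Vmax = [S]/(Km+[S]) = 0.75, so [S] = Km·0.75/(1 − 0.75) = 0.19 × 3.000.
[S] = 0.570 µM.

0.570 µM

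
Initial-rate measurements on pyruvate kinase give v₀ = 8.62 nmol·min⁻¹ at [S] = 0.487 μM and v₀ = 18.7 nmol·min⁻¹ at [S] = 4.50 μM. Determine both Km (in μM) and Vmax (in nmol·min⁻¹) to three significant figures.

From v = Vmax[S]/(Km+[S]), each point gives Vmax = v(Km+[S])/[S].
Equating: 8.62(Km+0.487)/0.487 = 18.7(Km+4.50)/4.50.
17.70·Km + 8.62 = 4.156·Km + 18.7, so (17.70 − 4.156)·Km = 18.7 − 8.62.
Km = 10.08/13.54 = 0.744 μM; then Vmax = 8.62(0.744+0.487)/0.487 = 21.8 nmol·min⁻¹.

Km = 0.744 μM; Vmax = 21.8 nmol·min⁻¹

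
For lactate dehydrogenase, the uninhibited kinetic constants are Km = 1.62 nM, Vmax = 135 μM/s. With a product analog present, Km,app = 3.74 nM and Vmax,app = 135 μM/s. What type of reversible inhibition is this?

Km increases (1.62 → 3.74 nM) while Vmax is unchanged — the hallmark of competitive inhibition.

competitive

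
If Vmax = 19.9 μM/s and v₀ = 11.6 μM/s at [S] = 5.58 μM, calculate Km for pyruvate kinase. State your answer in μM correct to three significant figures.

3.99 μM

v/Vmax = 11.6/19.9 = 0.5829 = [S]/(Km+[S]).
So Km + [S] = [S]/0.5829 = 9.573 μM, giving Km = 9.573 − 5.58 = 3.99 μM.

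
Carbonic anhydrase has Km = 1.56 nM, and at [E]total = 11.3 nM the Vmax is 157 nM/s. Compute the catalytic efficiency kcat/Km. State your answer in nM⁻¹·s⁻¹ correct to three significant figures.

kcat = Vmax/[E]total = 157/11.3 = 13.9 s⁻¹.
kcat/Km = 13.9/1.56 = 8.91 nM⁻¹·s⁻¹.

8.91 nM⁻¹·s⁻¹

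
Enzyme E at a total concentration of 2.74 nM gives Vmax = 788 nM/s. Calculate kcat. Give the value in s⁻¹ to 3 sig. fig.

kcat = Vmax/[E]total = 788 nM/s / 2.74 nM = 288 s⁻¹.

288 s⁻¹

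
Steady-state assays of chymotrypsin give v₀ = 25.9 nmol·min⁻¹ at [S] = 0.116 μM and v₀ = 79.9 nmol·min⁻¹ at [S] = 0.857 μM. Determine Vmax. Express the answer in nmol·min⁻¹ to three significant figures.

119 nmol·min⁻¹

In reciprocal form, 1/v = (Km/Vmax)·(1/[S]) + 1/Vmax. The two points give (1/[S], 1/v) = (8.621, 0.03861) and (1.167, 0.01252).
Slope = (0.03861 − 0.01252)/(8.621 − 1.167) = 0.003501; intercept = 0.03861 − 0.003501×8.621 = 0.008431.
Vmax = 1/intercept = 119 nmol·min⁻¹; Km = slope × Vmax = 0.003501 × 119 = 0.415 μM.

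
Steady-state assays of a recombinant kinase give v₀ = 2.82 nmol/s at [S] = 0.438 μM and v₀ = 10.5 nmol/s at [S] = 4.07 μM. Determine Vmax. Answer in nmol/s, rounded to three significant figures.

From v = Vmax[S]/(Km+[S]), each point gives Vmax = v(Km+[S])/[S].
Equating: 2.82(Km+0.438)/0.438 = 10.5(Km+4.07)/4.07.
6.438·Km + 2.82 = 2.580·Km + 10.5, so (6.438 − 2.580)·Km = 10.5 − 2.82.
Km = 7.680/3.859 = 1.99 μM; then Vmax = 2.82(1.99+0.438)/0.438 = 15.6 nmol/s.

15.6 nmol/s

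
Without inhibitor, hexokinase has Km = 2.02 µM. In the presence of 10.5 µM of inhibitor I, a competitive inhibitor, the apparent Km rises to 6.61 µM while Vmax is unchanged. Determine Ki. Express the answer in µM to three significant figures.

4.62 µM

Competitive: Km,app = α·Km with α = 1 + [I]/Ki.
α = Km,app/Km = 6.61/2.02 = 3.272.
Ki = [I]/(α − 1) = 10.5/2.272 = 4.62 µM.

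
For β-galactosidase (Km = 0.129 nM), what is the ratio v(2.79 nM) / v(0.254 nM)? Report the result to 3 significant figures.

Since Vmax cancels, v₂/v₁ = [S]₂(Km+[S]₁) / [S]₁(Km+[S]₂).
= 2.79×(0.129+0.254) / (0.254×(0.129+2.79)) = 1.069/0.7414 = 1.44.

1.44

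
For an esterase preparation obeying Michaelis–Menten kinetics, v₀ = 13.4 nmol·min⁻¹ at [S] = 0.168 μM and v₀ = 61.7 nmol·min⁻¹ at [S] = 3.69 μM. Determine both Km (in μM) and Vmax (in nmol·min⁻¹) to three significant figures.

From v = Vmax[S]/(Km+[S]), each point gives Vmax = v(Km+[S])/[S].
Equating: 13.4(Km+0.168)/0.168 = 61.7(Km+3.69)/3.69.
79.76·Km + 13.4 = 16.72·Km + 61.7, so (79.76 − 16.72)·Km = 61.7 − 13.4.
Km = 48.30/63.04 = 0.766 μM; then Vmax = 13.4(0.766+0.168)/0.168 = 74.5 nmol·min⁻¹.

Km = 0.766 μM; Vmax = 74.5 nmol·min⁻¹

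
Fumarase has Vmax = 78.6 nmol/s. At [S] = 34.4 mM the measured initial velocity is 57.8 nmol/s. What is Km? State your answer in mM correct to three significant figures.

12.4 mM

v/Vmax = 57.8/78.6 = 0.7354 = [S]/(Km+[S]).
So Km + [S] = [S]/0.7354 = 46.78 mM, giving Km = 46.78 − 34.4 = 12.4 mM.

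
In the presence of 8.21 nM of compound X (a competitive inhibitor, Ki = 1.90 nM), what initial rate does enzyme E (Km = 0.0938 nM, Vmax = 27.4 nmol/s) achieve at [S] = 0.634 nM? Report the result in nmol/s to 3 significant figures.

15.3 nmol/s

With α = 1 + [I]/Ki = 1 + 8.21/1.90 = 5.321, the competitive rate law is v = Vmax[S] / (αKm + [S]).
v = 27.4×0.634 / (5.321×0.0938 + 0.634) = 17.37/1.133 = 15.3 nmol/s.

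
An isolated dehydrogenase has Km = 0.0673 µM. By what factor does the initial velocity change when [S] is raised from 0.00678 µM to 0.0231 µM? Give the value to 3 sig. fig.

The fractional saturations are [S]/(Km+[S]) = 0.00678/0.07408 = 0.09152 and 0.0231/0.09040 = 0.2555.
v₂/v₁ is just their ratio: 0.2555/0.09152 = 2.79.

2.79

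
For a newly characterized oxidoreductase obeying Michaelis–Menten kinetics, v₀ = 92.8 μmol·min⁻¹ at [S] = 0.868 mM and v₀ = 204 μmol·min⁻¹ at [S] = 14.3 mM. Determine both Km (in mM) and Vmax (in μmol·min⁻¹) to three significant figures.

From v = Vmax[S]/(Km+[S]), each point gives Vmax = v(Km+[S])/[S].
Equating: 92.8(Km+0.868)/0.868 = 204(Km+14.3)/14.3.
106.9·Km + 92.8 = 14.27·Km + 204, so (106.9 − 14.27)·Km = 204 − 92.8.
Km = 111.2/92.65 = 1.20 mM; then Vmax = 92.8(1.20+0.868)/0.868 = 221 μmol·min⁻¹.

Km = 1.20 mM; Vmax = 221 μmol·min⁻¹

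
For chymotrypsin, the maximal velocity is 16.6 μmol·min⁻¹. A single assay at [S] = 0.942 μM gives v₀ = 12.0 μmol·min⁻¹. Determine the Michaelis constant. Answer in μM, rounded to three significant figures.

0.361 μM

v/Vmax = 12.0/16.6 = 0.7229 = [S]/(Km+[S]).
So Km + [S] = [S]/0.7229 = 1.303 μM, giving Km = 1.303 − 0.942 = 0.361 μM.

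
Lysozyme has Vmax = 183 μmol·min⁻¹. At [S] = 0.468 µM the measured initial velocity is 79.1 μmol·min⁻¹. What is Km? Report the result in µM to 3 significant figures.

From v = Vmax[S]/(Km+[S]), Km = [S](Vmax − v)/v.
Km = 0.468 × (183 − 79.1) / 79.1 = 48.63/79.1 = 0.615 µM.

0.615 µM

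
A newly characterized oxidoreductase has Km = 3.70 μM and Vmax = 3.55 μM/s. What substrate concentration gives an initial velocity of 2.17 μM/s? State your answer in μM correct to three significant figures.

Rearranging v = Vmax[S]/(Km+[S]) gives [S] = Km·v/(Vmax − v).
[S] = 3.70 × 2.17 / (3.55 − 2.17) = 8.029/1.380 = 5.82 μM.

5.82 μM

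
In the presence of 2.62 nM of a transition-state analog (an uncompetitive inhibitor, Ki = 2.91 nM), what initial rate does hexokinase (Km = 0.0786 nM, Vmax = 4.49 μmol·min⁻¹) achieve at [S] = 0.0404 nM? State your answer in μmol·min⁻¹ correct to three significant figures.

α = 1 + [I]/Ki = 1 + 2.62/2.91 = 1.900.
For an uncompetitive inhibitor, both parameters are divided by α, giving Vmax/α and Km/α: Km,app = 0.0414 nM, Vmax,app = 2.36 μmol·min⁻¹.
v = Vmax,app·[S]/(Km,app + [S]) = 2.36 × 0.0404/(0.0414 + 0.0404) = 1.17 μmol·min⁻¹.

1.17 μmol·min⁻¹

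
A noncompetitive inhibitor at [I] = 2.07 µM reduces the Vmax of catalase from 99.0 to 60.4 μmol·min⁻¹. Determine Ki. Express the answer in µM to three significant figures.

Noncompetitive: Vmax,app = Vmax/α with α = 1 + [I]/Ki.
α = Vmax/Vmax,app = 99.0/60.4 = 1.639.
Since α = 1 + [I]/Ki, [I]/Ki = 1.639 − 1 = 0.6391 and Ki = 2.07/0.6391 = 3.24 µM.

3.24 µM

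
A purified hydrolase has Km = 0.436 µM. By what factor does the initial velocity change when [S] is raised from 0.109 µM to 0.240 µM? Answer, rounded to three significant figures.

Since Vmax cancels, v₂/v₁ = [S]₂(Km+[S]₁) / [S]₁(Km+[S]₂).
= 0.240×(0.436+0.109) / (0.109×(0.436+0.240)) = 0.1308/0.07368 = 1.78.

1.78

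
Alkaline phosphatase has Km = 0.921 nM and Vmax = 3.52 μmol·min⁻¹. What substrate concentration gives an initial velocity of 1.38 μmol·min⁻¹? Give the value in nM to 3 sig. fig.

Rearranging v = Vmax[S]/(Km+[S]) gives [S] = Km·v/(Vmax − v).
[S] = 0.921 × 1.38 / (3.52 − 1.38) = 1.271/2.140 = 0.594 nM.

0.594 nM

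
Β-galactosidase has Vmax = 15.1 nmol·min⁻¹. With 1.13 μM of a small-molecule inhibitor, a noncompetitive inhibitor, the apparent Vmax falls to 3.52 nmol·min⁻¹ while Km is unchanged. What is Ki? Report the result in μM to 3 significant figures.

Noncompetitive: Vmax,app = Vmax/α with α = 1 + [I]/Ki.
α = Vmax/Vmax,app = 15.1/3.52 = 4.290.
Ki = [I]/(α − 1) = 1.13/3.290 = 0.343 μM.

0.343 μM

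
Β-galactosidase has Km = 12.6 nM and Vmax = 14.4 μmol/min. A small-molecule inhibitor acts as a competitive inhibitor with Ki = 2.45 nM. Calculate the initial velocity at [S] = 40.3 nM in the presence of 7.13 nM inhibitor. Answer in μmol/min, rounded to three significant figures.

With α = 1 + [I]/Ki = 1 + 7.13/2.45 = 3.910, the competitive rate law is v = Vmax[S] / (αKm + [S]).
v = 14.4×40.3 / (3.910×12.6 + 40.3) = 580.3/89.57 = 6.48 μmol/min.

6.48 μmol/min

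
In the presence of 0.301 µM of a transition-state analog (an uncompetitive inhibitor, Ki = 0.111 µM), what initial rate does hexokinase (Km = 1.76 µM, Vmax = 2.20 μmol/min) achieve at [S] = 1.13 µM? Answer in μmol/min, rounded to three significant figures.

With α = 1 + [I]/Ki = 1 + 0.301/0.111 = 3.712, the uncompetitive rate law is v = (Vmax/α)·[S] / (Km/α + [S]).
v = (2.20/3.712)×1.13 / (1.76/3.712 + 1.13) = 0.6698/1.604 = 0.418 μmol/min.

0.418 μmol/min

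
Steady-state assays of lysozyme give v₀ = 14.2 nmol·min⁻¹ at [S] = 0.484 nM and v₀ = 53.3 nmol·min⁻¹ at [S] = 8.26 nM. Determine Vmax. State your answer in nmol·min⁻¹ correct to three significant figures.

64.3 nmol·min⁻¹

From v = Vmax[S]/(Km+[S]), each point gives Vmax = v(Km+[S])/[S].
Equating: 14.2(Km+0.484)/0.484 = 53.3(Km+8.26)/8.26.
29.34·Km + 14.2 = 6.453·Km + 53.3, so (29.34 − 6.453)·Km = 53.3 − 14.2.
Km = 39.10/22.89 = 1.71 nM; then Vmax = 14.2(1.71+0.484)/0.484 = 64.3 nmol·min⁻¹.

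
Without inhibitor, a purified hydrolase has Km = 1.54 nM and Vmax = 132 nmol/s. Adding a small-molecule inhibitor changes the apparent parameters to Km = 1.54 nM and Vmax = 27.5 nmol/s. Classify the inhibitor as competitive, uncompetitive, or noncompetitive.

Vmax decreases (132 → 27.5 nmol/s) while Km is unchanged — pure noncompetitive inhibition.

noncompetitive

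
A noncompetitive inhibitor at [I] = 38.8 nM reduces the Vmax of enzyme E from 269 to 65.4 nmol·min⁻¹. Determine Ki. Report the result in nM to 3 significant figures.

Noncompetitive: Vmax,app = Vmax/α with α = 1 + [I]/Ki.
α = Vmax/Vmax,app = 269/65.4 = 4.113.
Since α = 1 + [I]/Ki, [I]/Ki = 4.113 − 1 = 3.113 and Ki = 38.8/3.113 = 12.5 nM.

12.5 nM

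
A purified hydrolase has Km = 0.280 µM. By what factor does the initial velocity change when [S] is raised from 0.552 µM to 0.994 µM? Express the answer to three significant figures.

1.18

The fractional saturations are [S]/(Km+[S]) = 0.552/0.8320 = 0.6635 and 0.994/1.274 = 0.7802.
v₂/v₁ is just their ratio: 0.7802/0.6635 = 1.18.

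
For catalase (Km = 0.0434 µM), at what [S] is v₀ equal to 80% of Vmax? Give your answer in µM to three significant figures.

0.174 µM

v/Vmax = [S]/(Km+[S]) = 0.8, so [S] = Km·0.8/(1 − 0.8) = 0.0434 × 4.000.
[S] = 0.174 µM.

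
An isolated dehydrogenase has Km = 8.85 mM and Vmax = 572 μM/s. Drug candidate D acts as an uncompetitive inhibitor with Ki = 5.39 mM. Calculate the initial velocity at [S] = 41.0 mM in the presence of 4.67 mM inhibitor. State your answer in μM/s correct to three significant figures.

275 μM/s

α = 1 + [I]/Ki = 1 + 4.67/5.39 = 1.866.
For an uncompetitive inhibitor, both parameters are divided by α, giving Vmax/α and Km/α: Km,app = 4.74 mM, Vmax,app = 306 μM/s.
v = Vmax,app·[S]/(Km,app + [S]) = 306 × 41.0/(4.74 + 41.0) = 275 μM/s.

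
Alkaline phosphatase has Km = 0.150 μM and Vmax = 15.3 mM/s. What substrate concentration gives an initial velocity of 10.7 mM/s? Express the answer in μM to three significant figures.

0.349 μM

The required fractional saturation is v/Vmax = 10.7/15.3 = 0.6993.
Then [S]/(Km+[S]) = 0.6993 ⇒ [S] = 0.150 × 0.6993/(1 − 0.6993) = 0.349 μM.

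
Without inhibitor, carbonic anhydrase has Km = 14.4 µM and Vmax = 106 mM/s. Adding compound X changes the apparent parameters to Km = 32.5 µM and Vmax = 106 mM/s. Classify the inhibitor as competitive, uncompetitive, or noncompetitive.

Km increases (14.4 → 32.5 µM) while Vmax is unchanged — the hallmark of competitive inhibition.

competitive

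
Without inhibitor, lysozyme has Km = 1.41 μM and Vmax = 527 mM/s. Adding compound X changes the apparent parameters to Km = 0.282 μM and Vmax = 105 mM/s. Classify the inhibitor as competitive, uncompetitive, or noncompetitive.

Both Km and Vmax decrease by the same factor (~5.00-fold) — characteristic of uncompetitive inhibition.

uncompetitive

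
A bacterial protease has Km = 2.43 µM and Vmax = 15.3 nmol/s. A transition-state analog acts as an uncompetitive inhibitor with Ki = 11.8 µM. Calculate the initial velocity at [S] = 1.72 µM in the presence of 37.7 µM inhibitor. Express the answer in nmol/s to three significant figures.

2.73 nmol/s

With α = 1 + [I]/Ki = 1 + 37.7/11.8 = 4.195, the uncompetitive rate law is v = (Vmax/α)·[S] / (Km/α + [S]).
v = (15.3/4.195)×1.72 / (2.43/4.195 + 1.72) = 6.273/2.299 = 2.73 nmol/s.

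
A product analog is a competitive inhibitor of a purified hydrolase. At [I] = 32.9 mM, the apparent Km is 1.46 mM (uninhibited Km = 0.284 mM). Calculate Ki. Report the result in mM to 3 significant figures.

7.95 mM

Competitive: Km,app = α·Km with α = 1 + [I]/Ki.
α = Km,app/Km = 1.46/0.284 = 5.141.
Since α = 1 + [I]/Ki, [I]/Ki = 5.141 − 1 = 4.141 and Ki = 32.9/4.141 = 7.95 mM.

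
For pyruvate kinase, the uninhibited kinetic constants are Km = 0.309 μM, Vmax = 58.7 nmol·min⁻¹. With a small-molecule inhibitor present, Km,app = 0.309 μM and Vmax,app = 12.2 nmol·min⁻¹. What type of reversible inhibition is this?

Vmax decreases (58.7 → 12.2 nmol·min⁻¹) while Km is unchanged — pure noncompetitive inhibition.

noncompetitive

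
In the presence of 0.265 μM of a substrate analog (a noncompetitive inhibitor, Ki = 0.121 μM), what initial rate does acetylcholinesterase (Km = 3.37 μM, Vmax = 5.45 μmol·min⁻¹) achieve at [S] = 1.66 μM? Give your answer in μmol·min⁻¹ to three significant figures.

With α = 1 + [I]/Ki = 1 + 0.265/0.121 = 3.190, the noncompetitive rate law is v = (Vmax/α)·[S] / (Km + [S]).
v = (5.45/3.190)×1.66 / (3.37 + 1.66) = 2.836/5.030 = 0.564 μmol·min⁻¹.

0.564 μmol·min⁻¹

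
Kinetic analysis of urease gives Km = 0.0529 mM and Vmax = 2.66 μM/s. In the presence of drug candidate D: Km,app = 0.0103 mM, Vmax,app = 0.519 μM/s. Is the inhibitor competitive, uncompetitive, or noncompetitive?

uncompetitive

Both Km and Vmax decrease by the same factor (~5.13-fold) — characteristic of uncompetitive inhibition.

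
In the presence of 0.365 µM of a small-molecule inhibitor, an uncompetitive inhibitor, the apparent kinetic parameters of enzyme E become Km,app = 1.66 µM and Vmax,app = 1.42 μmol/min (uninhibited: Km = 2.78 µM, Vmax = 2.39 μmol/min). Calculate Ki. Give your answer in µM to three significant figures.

0.534 µM

Uncompetitive: Vmax,app = Vmax/α (and Km,app = Km/α) with α = 1 + [I]/Ki.
α = Vmax/Vmax,app = 2.39/1.42 = 1.683.
Ki = [I]/(α − 1) = 0.365/0.6831 = 0.534 µM.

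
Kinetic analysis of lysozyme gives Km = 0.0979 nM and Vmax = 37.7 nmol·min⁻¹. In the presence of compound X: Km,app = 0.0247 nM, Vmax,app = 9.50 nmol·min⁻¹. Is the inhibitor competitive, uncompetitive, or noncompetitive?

uncompetitive

Both Km and Vmax decrease by the same factor (~3.97-fold) — characteristic of uncompetitive inhibition.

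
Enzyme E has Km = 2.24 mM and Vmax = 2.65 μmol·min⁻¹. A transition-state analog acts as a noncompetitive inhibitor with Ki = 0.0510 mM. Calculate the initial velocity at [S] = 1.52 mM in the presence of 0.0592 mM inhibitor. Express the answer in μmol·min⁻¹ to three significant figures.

With α = 1 + [I]/Ki = 1 + 0.0592/0.0510 = 2.161, the noncompetitive rate law is v = (Vmax/α)·[S] / (Km + [S]).
v = (2.65/2.161)×1.52 / (2.24 + 1.52) = 1.864/3.760 = 0.496 μmol·min⁻¹.

0.496 μmol·min⁻¹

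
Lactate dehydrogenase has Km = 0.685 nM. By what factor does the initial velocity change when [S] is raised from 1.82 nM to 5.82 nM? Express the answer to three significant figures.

The fractional saturations are [S]/(Km+[S]) = 1.82/2.505 = 0.7265 and 5.82/6.505 = 0.8947.
v₂/v₁ is just their ratio: 0.8947/0.7265 = 1.23.

1.23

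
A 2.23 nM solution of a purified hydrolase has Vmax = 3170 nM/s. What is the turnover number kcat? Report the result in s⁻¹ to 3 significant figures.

kcat = Vmax/[E]total = 3170 nM/s / 2.23 nM = 1420 s⁻¹.

1420 s⁻¹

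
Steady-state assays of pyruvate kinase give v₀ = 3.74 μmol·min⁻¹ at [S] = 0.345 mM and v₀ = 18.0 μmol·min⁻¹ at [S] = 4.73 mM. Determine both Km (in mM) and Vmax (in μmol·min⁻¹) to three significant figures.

Km = 2.03 mM; Vmax = 25.7 μmol·min⁻¹

From v = Vmax[S]/(Km+[S]), each point gives Vmax = v(Km+[S])/[S].
Equating: 3.74(Km+0.345)/0.345 = 18.0(Km+4.73)/4.73.
10.84·Km + 3.74 = 3.805·Km + 18.0, so (10.84 − 3.805)·Km = 18.0 − 3.74.
Km = 14.26/7.035 = 2.03 mM; then Vmax = 3.74(2.03+0.345)/0.345 = 25.7 μmol·min⁻¹.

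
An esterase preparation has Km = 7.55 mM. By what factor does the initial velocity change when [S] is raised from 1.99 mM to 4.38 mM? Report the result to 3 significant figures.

The fractional saturations are [S]/(Km+[S]) = 1.99/9.540 = 0.2086 and 4.38/11.93 = 0.3671.
v₂/v₁ is just their ratio: 0.3671/0.2086 = 1.76.

1.76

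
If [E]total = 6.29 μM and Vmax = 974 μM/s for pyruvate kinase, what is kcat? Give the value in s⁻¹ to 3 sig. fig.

kcat = Vmax/[E]total = 974 μM/s / 6.29 μM = 155 s⁻¹.

155 s⁻¹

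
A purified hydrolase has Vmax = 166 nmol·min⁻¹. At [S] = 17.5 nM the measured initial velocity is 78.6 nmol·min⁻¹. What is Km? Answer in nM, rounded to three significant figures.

19.5 nM

From v = Vmax[S]/(Km+[S]), Km = [S](Vmax − v)/v.
Km = 17.5 × (166 − 78.6) / 78.6 = 1530/78.6 = 19.5 nM.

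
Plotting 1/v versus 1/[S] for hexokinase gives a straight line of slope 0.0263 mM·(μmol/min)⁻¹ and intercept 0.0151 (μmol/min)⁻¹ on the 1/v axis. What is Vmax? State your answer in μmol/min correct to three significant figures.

66.2 μmol/min

The y-intercept of a Lineweaver–Burk plot equals 1/Vmax, so Vmax = 1/0.0151 = 66.2 μmol/min.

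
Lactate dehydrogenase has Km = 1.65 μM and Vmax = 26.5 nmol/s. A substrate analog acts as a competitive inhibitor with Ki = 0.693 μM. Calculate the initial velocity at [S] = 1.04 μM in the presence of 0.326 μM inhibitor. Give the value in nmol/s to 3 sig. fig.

7.95 nmol/s

α = 1 + [I]/Ki = 1 + 0.326/0.693 = 1.470.
For a competitive inhibitor, Vmax is unchanged and the apparent Km becomes α·Km: Km,app = 2.43 μM, Vmax,app = 26.5 nmol/s.
v = Vmax,app·[S]/(Km,app + [S]) = 26.5 × 1.04/(2.43 + 1.04) = 7.95 nmol/s.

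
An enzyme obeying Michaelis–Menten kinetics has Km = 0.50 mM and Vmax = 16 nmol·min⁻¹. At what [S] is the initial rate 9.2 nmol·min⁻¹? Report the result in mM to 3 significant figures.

Rearranging v = Vmax[S]/(Km+[S]) gives [S] = Km·v/(Vmax − v).
[S] = 0.50 × 9.2 / (16 − 9.2) = 4.600/6.800 = 0.676 mM.

0.676 mM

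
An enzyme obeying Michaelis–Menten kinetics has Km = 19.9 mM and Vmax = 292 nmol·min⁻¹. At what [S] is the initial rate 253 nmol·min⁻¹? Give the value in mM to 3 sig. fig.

Rearranging v = Vmax[S]/(Km+[S]) gives [S] = Km·v/(Vmax − v).
[S] = 19.9 × 253 / (292 − 253) = 5035/39.00 = 129 mM.

129 mM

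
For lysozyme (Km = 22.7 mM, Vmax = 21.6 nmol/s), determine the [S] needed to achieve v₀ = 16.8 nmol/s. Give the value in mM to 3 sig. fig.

The required fractional saturation is v/Vmax = 16.8/21.6 = 0.7778.
Then [S]/(Km+[S]) = 0.7778 ⇒ [S] = 22.7 × 0.7778/(1 − 0.7778) = 79.4 mM.

79.4 mM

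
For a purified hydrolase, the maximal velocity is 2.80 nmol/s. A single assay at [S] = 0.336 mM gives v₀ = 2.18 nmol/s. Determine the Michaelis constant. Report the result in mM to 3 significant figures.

0.0956 mM

v/Vmax = 2.18/2.80 = 0.7786 = [S]/(Km+[S]).
So Km + [S] = [S]/0.7786 = 0.4316 mM, giving Km = 0.4316 − 0.336 = 0.0956 mM.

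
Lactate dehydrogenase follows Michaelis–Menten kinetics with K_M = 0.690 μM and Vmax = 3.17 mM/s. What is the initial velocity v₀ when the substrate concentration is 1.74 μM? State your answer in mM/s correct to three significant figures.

2.27 mM/s

[S]/(Km+[S]) = 1.74/2.430 = 0.7160, the fractional saturation.
v = 0.7160 × Vmax = 0.7160 × 3.17 = 2.27 mM/s.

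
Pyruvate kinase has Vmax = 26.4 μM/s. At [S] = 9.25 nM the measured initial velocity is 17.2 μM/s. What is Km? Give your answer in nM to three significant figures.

From v = Vmax[S]/(Km+[S]), Km = [S](Vmax − v)/v.
Km = 9.25 × (26.4 − 17.2) / 17.2 = 85.10/17.2 = 4.95 nM.

4.95 nM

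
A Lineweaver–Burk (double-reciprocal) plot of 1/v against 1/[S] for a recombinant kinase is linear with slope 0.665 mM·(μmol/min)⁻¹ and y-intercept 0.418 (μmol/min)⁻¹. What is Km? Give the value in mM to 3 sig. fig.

1.59 mM

y-intercept = 1/Vmax ⇒ Vmax = 2.39 μmol/min; slope = Km/Vmax ⇒ Km = slope × Vmax.
Km = 0.665 × 2.39 = 1.59 mM.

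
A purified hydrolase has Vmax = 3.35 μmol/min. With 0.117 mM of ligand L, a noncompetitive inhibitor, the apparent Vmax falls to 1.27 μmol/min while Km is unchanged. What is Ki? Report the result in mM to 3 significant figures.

0.0714 mM

Noncompetitive: Vmax,app = Vmax/α with α = 1 + [I]/Ki.
α = Vmax/Vmax,app = 3.35/1.27 = 2.638.
Since α = 1 + [I]/Ki, [I]/Ki = 2.638 − 1 = 1.638 and Ki = 0.117/1.638 = 0.0714 mM.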